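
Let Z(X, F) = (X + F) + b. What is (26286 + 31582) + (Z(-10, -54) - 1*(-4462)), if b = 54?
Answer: 62320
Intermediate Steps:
Z(X, F) = 54 + F + X (Z(X, F) = (X + F) + 54 = (F + X) + 54 = 54 + F + X)
(26286 + 31582) + (Z(-10, -54) - 1*(-4462)) = (26286 + 31582) + ((54 - 54 - 10) - 1*(-4462)) = 57868 + (-10 + 4462) = 57868 + 4452 = 62320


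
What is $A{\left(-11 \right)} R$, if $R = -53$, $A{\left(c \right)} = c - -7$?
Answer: $212$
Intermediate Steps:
$A{\left(c \right)} = 7 + c$ ($A{\left(c \right)} = c + 7 = 7 + c$)
$A{\left(-11 \right)} R = \left(7 - 11\right) \left(-53\right) = \left(-4\right) \left(-53\right) = 212$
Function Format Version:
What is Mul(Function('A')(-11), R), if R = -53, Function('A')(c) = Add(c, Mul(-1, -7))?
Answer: 212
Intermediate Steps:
Function('A')(c) = Add(7, c) (Function('A')(c) = Add(c, 7) = Add(7, c))
Mul(Function('A')(-11), R) = Mul(Add(7, -11), -53) = Mul(-4, -53) = 212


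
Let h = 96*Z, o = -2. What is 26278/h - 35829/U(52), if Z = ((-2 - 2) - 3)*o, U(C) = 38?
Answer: -1684129/1824 ≈ -923.32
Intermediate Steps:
Z = 14 (Z = ((-2 - 2) - 3)*(-2) = (-4 - 3)*(-2) = -7*(-2) = 14)
h = 1344 (h = 96*14 = 1344)
26278/h - 35829/U(52) = 26278/1344 - 35829/38 = 26278*(1/1344) - 35829*1/38 = 1877/96 - 35829/38 = -1684129/1824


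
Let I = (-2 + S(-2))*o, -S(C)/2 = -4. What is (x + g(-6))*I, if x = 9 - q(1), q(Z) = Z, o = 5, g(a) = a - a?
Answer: 240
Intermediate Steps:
g(a) = 0
S(C) = 8 (S(C) = -2*(-4) = 8)
I = 30 (I = (-2 + 8)*5 = 6*5 = 30)
x = 8 (x = 9 - 1*1 = 9 - 1 = 8)
(x + g(-6))*I = (8 + 0)*30 = 8*30 = 240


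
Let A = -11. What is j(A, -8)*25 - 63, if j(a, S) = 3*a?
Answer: -888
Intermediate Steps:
j(A, -8)*25 - 63 = (3*(-11))*25 - 63 = -33*25 - 63 = -825 - 63 = -888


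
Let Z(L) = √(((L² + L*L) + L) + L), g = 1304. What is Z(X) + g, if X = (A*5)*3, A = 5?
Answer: 1304 + 10*√114 ≈ 1410.8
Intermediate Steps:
X = 75 (X = (5*5)*3 = 25*3 = 75)
Z(L) = √(2*L + 2*L²) (Z(L) = √(((L² + L²) + L) + L) = √((2*L² + L) + L) = √((L + 2*L²) + L) = √(2*L + 2*L²))
Z(X) + g = √2*√(75*(1 + 75)) + 1304 = √2*√(75*76) + 1304 = √2*√5700 + 1304 = √2*(10*√57) + 1304 = 10*√114 + 1304 = 1304 + 10*√114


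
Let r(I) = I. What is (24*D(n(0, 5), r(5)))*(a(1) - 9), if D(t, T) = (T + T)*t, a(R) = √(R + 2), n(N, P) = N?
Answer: 0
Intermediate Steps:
a(R) = √(2 + R)
D(t, T) = 2*T*t (D(t, T) = (2*T)*t = 2*T*t)
(24*D(n(0, 5), r(5)))*(a(1) - 9) = (24*(2*5*0))*(√(2 + 1) - 9) = (24*0)*(√3 - 9) = 0*(-9 + √3) = 0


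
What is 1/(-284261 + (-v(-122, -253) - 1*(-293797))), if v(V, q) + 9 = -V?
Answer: 1/9423 ≈ 0.00010612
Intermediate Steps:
v(V, q) = -9 - V
1/(-284261 + (-v(-122, -253) - 1*(-293797))) = 1/(-284261 + (-(-9 - 1*(-122)) - 1*(-293797))) = 1/(-284261 + (-(-9 + 122) + 293797)) = 1/(-284261 + (-1*113 + 293797)) = 1/(-284261 + (-113 + 293797)) = 1/(-284261 + 293684) = 1/9423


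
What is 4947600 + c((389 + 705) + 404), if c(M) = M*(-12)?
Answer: 4929624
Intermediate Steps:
c(M) = -12*M
4947600 + c((389 + 705) + 404) = 4947600 - 12*((389 + 705) + 404) = 4947600 - 12*(1094 + 404) = 4947600 - 12*1498 = 4947600 - 17976 = 4929624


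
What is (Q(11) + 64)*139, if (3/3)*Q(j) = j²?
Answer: 25715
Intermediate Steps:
Q(j) = j²
(Q(11) + 64)*139 = (11² + 64)*139 = (121 + 64)*139 = 185*139 = 25715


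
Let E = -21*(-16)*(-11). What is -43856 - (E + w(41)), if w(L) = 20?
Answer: -40180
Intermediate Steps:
E = -3696 (E = 336*(-11) = -3696)
-43856 - (E + w(41)) = -43856 - (-3696 + 20) = -43856 - 1*(-3676) = -43856 + 3676 = -40180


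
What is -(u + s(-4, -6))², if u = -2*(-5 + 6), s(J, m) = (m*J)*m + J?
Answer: -22500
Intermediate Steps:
s(J, m) = J + J*m² (s(J, m) = (J*m)*m + J = J*m² + J = J + J*m²)
u = -2 (u = -2*1 = -2)
-(u + s(-4, -6))² = -(-2 - 4*(1 + (-6)²))² = -(-2 - 4*(1 + 36))² = -(-2 - 4*37)² = -(-2 - 148)² = -1*(-150)² = -1*22500 = -22500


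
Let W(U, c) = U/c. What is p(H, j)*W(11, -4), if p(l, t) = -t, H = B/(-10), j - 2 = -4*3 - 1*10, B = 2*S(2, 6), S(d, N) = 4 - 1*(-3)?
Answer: -55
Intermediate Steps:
S(d, N) = 7 (S(d, N) = 4 + 3 = 7)
B = 14 (B = 2*7 = 14)
j = -20 (j = 2 + (-4*3 - 1*10) = 2 + (-12 - 10) = 2 - 22 = -20)
H = -7/5 (H = 14/(-10) = 14*(-⅒) = -7/5 ≈ -1.4000)
p(H, j)*W(11, -4) = (-1*(-20))*(11/(-4)) = 20*(11*(-¼)) = 20*(-11/4) = -55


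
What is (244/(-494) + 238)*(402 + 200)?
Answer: 35315728/247 ≈ 1.4298e+5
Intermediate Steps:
(244/(-494) + 238)*(402 + 200) = (244*(-1/494) + 238)*602 = (-122/247 + 238)*602 = (58664/247)*602 = 35315728/247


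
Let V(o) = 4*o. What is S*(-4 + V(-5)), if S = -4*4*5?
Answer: 1920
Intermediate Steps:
S = -80 (S = -16*5 = -80)
S*(-4 + V(-5)) = -80*(-4 + 4*(-5)) = -80*(-4 - 20) = -80*(-24) = 1920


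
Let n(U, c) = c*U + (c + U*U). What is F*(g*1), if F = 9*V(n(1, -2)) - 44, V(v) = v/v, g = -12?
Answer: 420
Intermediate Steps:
n(U, c) = c + U² + U*c (n(U, c) = U*c + (c + U²) = c + U² + U*c)
V(v) = 1
F = -35 (F = 9*1 - 44 = 9 - 44 = -35)
F*(g*1) = -(-420) = -35*(-12) = 420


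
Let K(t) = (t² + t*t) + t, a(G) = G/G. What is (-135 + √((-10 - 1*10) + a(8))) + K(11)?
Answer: 118 + I*√19 ≈ 118.0 + 4.3589*I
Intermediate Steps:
a(G) = 1
K(t) = t + 2*t² (K(t) = (t² + t²) + t = 2*t² + t = t + 2*t²)
(-135 + √((-10 - 1*10) + a(8))) + K(11) = (-135 + √((-10 - 1*10) + 1)) + 11*(1 + 2*11) = (-135 + √((-10 - 10) + 1)) + 11*(1 + 22) = (-135 + √(-20 + 1)) + 11*23 = (-135 + √(-19)) + 253 = (-135 + I*√19) + 253 = 118 + I*√19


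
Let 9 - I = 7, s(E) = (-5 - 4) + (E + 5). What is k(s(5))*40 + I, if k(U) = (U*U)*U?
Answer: 42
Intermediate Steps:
s(E) = -4 + E (s(E) = -9 + (5 + E) = -4 + E)
I = 2 (I = 9 - 1*7 = 9 - 7 = 2)
k(U) = U³ (k(U) = U²*U = U³)
k(s(5))*40 + I = (-4 + 5)³*40 + 2 = 1³*40 + 2 = 1*40 + 2 = 40 + 2 = 42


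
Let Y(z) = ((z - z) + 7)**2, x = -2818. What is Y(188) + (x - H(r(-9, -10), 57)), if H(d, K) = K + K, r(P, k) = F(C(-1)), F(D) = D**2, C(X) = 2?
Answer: -2883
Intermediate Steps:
r(P, k) = 4 (r(P, k) = 2**2 = 4)
H(d, K) = 2*K
Y(z) = 49 (Y(z) = (0 + 7)**2 = 7**2 = 49)
Y(188) + (x - H(r(-9, -10), 57)) = 49 + (-2818 - 2*57) = 49 + (-2818 - 1*114) = 49 + (-2818 - 114) = 49 - 2932 = -2883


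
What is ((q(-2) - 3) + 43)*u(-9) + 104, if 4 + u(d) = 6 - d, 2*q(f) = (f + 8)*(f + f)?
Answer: 412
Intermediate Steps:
q(f) = f*(8 + f) (q(f) = ((f + 8)*(f + f))/2 = ((8 + f)*(2*f))/2 = (2*f*(8 + f))/2 = f*(8 + f))
u(d) = 2 - d (u(d) = -4 + (6 - d) = 2 - d)
((q(-2) - 3) + 43)*u(-9) + 104 = ((-2*(8 - 2) - 3) + 43)*(2 - 1*(-9)) + 104 = ((-2*6 - 3) + 43)*(2 + 9) + 104 = ((-12 - 3) + 43)*11 + 104 = (-15 + 43)*11 + 104 = 28*11 + 104 = 308 + 104 = 412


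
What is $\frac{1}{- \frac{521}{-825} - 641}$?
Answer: $- \frac{825}{528304} \approx -0.0015616$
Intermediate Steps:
$\frac{1}{- \frac{521}{-825} - 641} = \frac{1}{\left(-521\right) \left(- \frac{1}{825}\right) - 641} = \frac{1}{\frac{521}{825} - 641} = \frac{1}{- \frac{528304}{825}} = - \frac{825}{528304}$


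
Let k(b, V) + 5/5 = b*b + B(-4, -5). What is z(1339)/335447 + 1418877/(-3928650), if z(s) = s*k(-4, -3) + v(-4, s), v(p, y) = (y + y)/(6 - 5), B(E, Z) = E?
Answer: -135857340823/439284618850 ≈ -0.30927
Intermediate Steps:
v(p, y) = 2*y (v(p, y) = (2*y)/1 = (2*y)*1 = 2*y)
k(b, V) = -5 + b² (k(b, V) = -1 + (b*b - 4) = -1 + (b² - 4) = -1 + (-4 + b²) = -5 + b²)
z(s) = 13*s (z(s) = s*(-5 + (-4)²) + 2*s = s*(-5 + 16) + 2*s = s*11 + 2*s = 11*s + 2*s = 13*s)
z(1339)/335447 + 1418877/(-3928650) = (13*1339)/335447 + 1418877/(-3928650) = 17407*(1/335447) + 1418877*(-1/3928650) = 17407/335447 - 472959/1309550 = -135857340823/439284618850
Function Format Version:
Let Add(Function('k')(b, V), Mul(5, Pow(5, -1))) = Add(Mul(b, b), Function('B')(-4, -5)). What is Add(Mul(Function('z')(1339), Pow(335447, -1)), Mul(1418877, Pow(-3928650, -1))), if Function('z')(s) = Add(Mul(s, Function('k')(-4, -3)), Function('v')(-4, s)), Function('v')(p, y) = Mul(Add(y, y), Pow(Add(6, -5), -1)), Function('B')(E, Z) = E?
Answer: Rational(-135857340823, 439284618850) ≈ -0.30927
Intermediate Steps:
Function('v')(p, y) = Mul(2, y) (Function('v')(p, y) = Mul(Mul(2, y), Pow(1, -1)) = Mul(Mul(2, y), 1) = Mul(2, y))
Function('k')(b, V) = Add(-5, Pow(b, 2)) (Function('k')(b, V) = Add(-1, Add(Mul(b, b), -4)) = Add(-1, Add(Pow(b, 2), -4)) = Add(-1, Add(-4, Pow(b, 2))) = Add(-5, Pow(b, 2)))
Function('z')(s) = Mul(13, s) (Function('z')(s) = Add(Mul(s, Add(-5, Pow(-4, 2))), Mul(2, s)) = Add(Mul(s, Add(-5, 16)), Mul(2, s)) = Add(Mul(s, 11), Mul(2, s)) = Add(Mul(11, s), Mul(2, s)) = Mul(13, s))
Add(Mul(Function('z')(1339), Pow(335447, -1)), Mul(1418877, Pow(-3928650, -1))) = Add(Mul(Mul(13, 1339), Pow(335447, -1)), Mul(1418877, Pow(-3928650, -1))) = Add(Mul(17407, Rational(1, 335447)), Mul(1418877, Rational(-1, 3928650))) = Add(Rational(17407, 335447), Rational(-472959, 1309550)) = Rational(-135857340823, 439284618850)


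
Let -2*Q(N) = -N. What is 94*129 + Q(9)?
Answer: 24261/2 ≈ 12131.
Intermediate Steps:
Q(N) = N/2 (Q(N) = -(-1)*N/2 = N/2)
94*129 + Q(9) = 94*129 + (1/2)*9 = 12126 + 9/2 = 24261/2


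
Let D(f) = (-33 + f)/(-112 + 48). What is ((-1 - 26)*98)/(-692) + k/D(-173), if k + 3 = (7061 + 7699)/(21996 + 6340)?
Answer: 192720783/63114898 ≈ 3.0535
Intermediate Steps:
D(f) = 33/64 - f/64 (D(f) = (-33 + f)/(-64) = (-33 + f)*(-1/64) = 33/64 - f/64)
k = -8781/3542 (k = -3 + (7061 + 7699)/(21996 + 6340) = -3 + 14760/28336 = -3 + 14760*(1/28336) = -3 + 1845/3542 = -8781/3542 ≈ -2.4791)
((-1 - 26)*98)/(-692) + k/D(-173) = ((-1 - 26)*98)/(-692) - 8781/(3542*(33/64 - 1/64*(-173))) = -27*98*(-1/692) - 8781/(3542*(33/64 + 173/64)) = -2646*(-1/692) - 8781/(3542*103/32) = 1323/346 - 8781/3542*32/103 = 1323/346 - 140496/182413 = 192720783/63114898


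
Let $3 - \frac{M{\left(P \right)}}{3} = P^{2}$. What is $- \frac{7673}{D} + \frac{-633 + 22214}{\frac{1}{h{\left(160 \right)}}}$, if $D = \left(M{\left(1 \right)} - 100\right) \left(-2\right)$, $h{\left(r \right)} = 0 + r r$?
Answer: $\frac{103865029127}{188} \approx 5.5247 \cdot 10^{8}$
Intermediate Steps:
$h{\left(r \right)} = r^{2}$ ($h{\left(r \right)} = 0 + r^{2} = r^{2}$)
$M{\left(P \right)} = 9 - 3 P^{2}$
$D = 188$ ($D = \left(\left(9 - 3 \cdot 1^{2}\right) - 100\right) \left(-2\right) = \left(\left(9 - 3\right) - 100\right) \left(-2\right) = \left(6 - 100\right) \left(-2\right) = \left(-94\right) \left(-2\right) = 188$)
$- \frac{7673}{D} + \frac{-633 + 22214}{\frac{1}{h{\left(160 \right)}}} = - \frac{7673}{188} + \frac{-633 + 22214}{\frac{1}{160^{2}}} = \left(-7673\right) \frac{1}{188} + \frac{21581}{\frac{1}{25600}} = - \frac{7673}{188} + 21581 \frac{1}{\frac{1}{25600}} = - \frac{7673}{188} + 21581 \cdot 25600 = - \frac{7673}{188} + 552473600 = \frac{103865029127}{188}$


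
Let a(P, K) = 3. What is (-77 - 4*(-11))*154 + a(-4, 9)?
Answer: -5079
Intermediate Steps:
(-77 - 4*(-11))*154 + a(-4, 9) = (-77 - 4*(-11))*154 + 3 = (-77 + 44)*154 + 3 = -33*154 + 3 = -5082 + 3 = -5079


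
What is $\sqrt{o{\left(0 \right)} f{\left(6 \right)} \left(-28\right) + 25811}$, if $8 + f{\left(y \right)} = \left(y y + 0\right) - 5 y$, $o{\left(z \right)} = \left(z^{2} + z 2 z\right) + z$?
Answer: $\sqrt{25811} \approx 160.66$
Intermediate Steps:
$o{\left(z \right)} = z + 3 z^{2}$ ($o{\left(z \right)} = \left(z^{2} + 2 z z\right) + z = \left(z^{2} + 2 z^{2}\right) + z = 3 z^{2} + z = z + 3 z^{2}$)
$f{\left(y \right)} = -8 + y^{2} - 5 y$ ($f{\left(y \right)} = -8 - \left(5 y - y y\right) = -8 - \left(- y^{2} + 5 y\right) = -8 + \left(y^{2} - 5 y\right) = -8 + y^{2} - 5 y$)
$\sqrt{o{\left(0 \right)} f{\left(6 \right)} \left(-28\right) + 25811} = \sqrt{0 \left(1 + 3 \cdot 0\right) \left(-8 + 6^{2} - 30\right) \left(-28\right) + 25811} = \sqrt{0 \left(1 + 0\right) \left(-8 + 36 - 30\right) \left(-28\right) + 25811} = \sqrt{0 \cdot 1 \left(-2\right) \left(-28\right) + 25811} = \sqrt{0 \left(-2\right) \left(-28\right) + 25811} = \sqrt{0 \left(-28\right) + 25811} = \sqrt{0 + 25811} = \sqrt{25811}$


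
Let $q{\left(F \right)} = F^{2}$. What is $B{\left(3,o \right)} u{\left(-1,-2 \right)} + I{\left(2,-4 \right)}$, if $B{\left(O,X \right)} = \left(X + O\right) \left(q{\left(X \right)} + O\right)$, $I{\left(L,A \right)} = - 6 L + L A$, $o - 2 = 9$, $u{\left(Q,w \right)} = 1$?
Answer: $1716$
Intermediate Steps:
$o = 11$ ($o = 2 + 9 = 11$)
$I{\left(L,A \right)} = - 6 L + A L$
$B{\left(O,X \right)} = \left(O + X\right) \left(O + X^{2}\right)$ ($B{\left(O,X \right)} = \left(X + O\right) \left(X^{2} + O\right) = \left(O + X\right) \left(O + X^{2}\right)$)
$B{\left(3,o \right)} u{\left(-1,-2 \right)} + I{\left(2,-4 \right)} = \left(3^{2} + 11^{3} + 3 \cdot 11 + 3 \cdot 11^{2}\right) 1 + 2 \left(-6 - 4\right) = \left(9 + 1331 + 33 + 3 \cdot 121\right) 1 + 2 \left(-10\right) = \left(9 + 1331 + 33 + 363\right) 1 - 20 = 1736 \cdot 1 - 20 = 1736 - 20 = 1716$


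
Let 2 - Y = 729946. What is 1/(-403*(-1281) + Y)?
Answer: -1/213701 ≈ -4.6794e-6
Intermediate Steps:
Y = -729944 (Y = 2 - 1*729946 = 2 - 729946 = -729944)
1/(-403*(-1281) + Y) = 1/(-403*(-1281) - 729944) = 1/(516243 - 729944) = 1/(-213701) = -1/213701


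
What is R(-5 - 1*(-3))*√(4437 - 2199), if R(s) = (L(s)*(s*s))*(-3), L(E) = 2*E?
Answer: 48*√2238 ≈ 2270.8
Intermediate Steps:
R(s) = -6*s³ (R(s) = ((2*s)*(s*s))*(-3) = ((2*s)*s²)*(-3) = (2*s³)*(-3) = -6*s³)
R(-5 - 1*(-3))*√(4437 - 2199) = (-6*(-5 - 1*(-3))³)*√(4437 - 2199) = (-6*(-5 + 3)³)*√2238 = (-6*(-2)³)*√2238 = (-6*(-8))*√2238 = 48*√2238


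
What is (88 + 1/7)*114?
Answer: 70338/7 ≈ 10048.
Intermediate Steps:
(88 + 1/7)*114 = (88 + ⅐)*114 = (617/7)*114 = 70338/7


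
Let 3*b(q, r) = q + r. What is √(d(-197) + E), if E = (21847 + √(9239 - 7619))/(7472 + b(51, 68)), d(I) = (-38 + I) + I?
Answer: √(-217903962765 + 1216890*√5)/22535 ≈ 20.714*I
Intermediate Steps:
d(I) = -38 + 2*I
b(q, r) = q/3 + r/3 (b(q, r) = (q + r)/3 = q/3 + r/3)
E = 65541/22535 + 54*√5/22535 (E = (21847 + √(9239 - 7619))/(7472 + ((⅓)*51 + (⅓)*68)) = (21847 + √1620)/(7472 + (17 + 68/3)) = (21847 + 18*√5)/(7472 + 119/3) = (21847 + 18*√5)/(22535/3) = (21847 + 18*√5)*(3/22535) = 65541/22535 + 54*√5/22535 ≈ 2.9138)
√(d(-197) + E) = √((-38 + 2*(-197)) + (65541/22535 + 54*√5/22535)) = √((-38 - 394) + (65541/22535 + 54*√5/22535)) = √(-432 + (65541/22535 + 54*√5/22535)) = √(-9669579/22535 + 54*√5/22535)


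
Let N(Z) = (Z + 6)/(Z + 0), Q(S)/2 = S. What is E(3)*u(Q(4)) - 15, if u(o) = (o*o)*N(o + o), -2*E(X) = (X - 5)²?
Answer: -191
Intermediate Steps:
Q(S) = 2*S
N(Z) = (6 + Z)/Z
E(X) = -(-5 + X)²/2 (E(X) = -(X - 5)²/2 = -(-5 + X)²/2)
u(o) = o*(6 + 2*o)/2 (u(o) = (o*o)*((6 + (o + o))/(o + o)) = o²*((6 + 2*o)/((2*o))) = o²*((1/(2*o))*(6 + 2*o)) = o²*((6 + 2*o)/(2*o)) = o*(6 + 2*o)/2)
E(3)*u(Q(4)) - 15 = (-(-5 + 3)²/2)*((2*4)*(3 + 2*4)) - 15 = (-½*(-2)²)*(8*(3 + 8)) - 15 = (-½*4)*(8*11) - 15 = -2*88 - 15 = -176 - 15 = -191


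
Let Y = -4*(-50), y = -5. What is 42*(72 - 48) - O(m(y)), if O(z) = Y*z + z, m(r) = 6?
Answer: -198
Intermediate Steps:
Y = 200
O(z) = 201*z (O(z) = 200*z + z = 201*z)
42*(72 - 48) - O(m(y)) = 42*(72 - 48) - 201*6 = 42*24 - 1*1206 = 1008 - 1206 = -198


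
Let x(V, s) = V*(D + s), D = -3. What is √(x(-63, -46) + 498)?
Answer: √3585 ≈ 59.875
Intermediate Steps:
x(V, s) = V*(-3 + s)
√(x(-63, -46) + 498) = √(-63*(-3 - 46) + 498) = √(-63*(-49) + 498) = √(3087 + 498) = √3585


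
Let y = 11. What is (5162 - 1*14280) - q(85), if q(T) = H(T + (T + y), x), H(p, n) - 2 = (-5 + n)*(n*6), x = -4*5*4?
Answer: -49920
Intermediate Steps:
x = -80 (x = -20*4 = -80)
H(p, n) = 2 + 6*n*(-5 + n) (H(p, n) = 2 + (-5 + n)*(n*6) = 2 + (-5 + n)*(6*n) = 2 + 6*n*(-5 + n))
q(T) = 40802 (q(T) = 2 - 30*(-80) + 6*(-80)² = 2 + 2400 + 6*6400 = 2 + 2400 + 38400 = 40802)
(5162 - 1*14280) - q(85) = (5162 - 1*14280) - 1*40802 = (5162 - 14280) - 40802 = -9118 - 40802 = -49920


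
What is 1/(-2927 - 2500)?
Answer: -1/5427 ≈ -0.00018426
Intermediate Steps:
1/(-2927 - 2500) = 1/(-5427) = -1/5427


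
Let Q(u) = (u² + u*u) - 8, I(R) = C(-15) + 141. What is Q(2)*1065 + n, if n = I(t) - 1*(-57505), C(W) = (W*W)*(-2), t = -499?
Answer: 57196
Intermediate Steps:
C(W) = -2*W² (C(W) = W²*(-2) = -2*W²)
I(R) = -309 (I(R) = -2*(-15)² + 141 = -2*225 + 141 = -450 + 141 = -309)
Q(u) = -8 + 2*u² (Q(u) = (u² + u²) - 8 = 2*u² - 8 = -8 + 2*u²)
n = 57196 (n = -309 - 1*(-57505) = -309 + 57505 = 57196)
Q(2)*1065 + n = (-8 + 2*2²)*1065 + 57196 = (-8 + 2*4)*1065 + 57196 = (-8 + 8)*1065 + 57196 = 0*1065 + 57196 = 0 + 57196 = 57196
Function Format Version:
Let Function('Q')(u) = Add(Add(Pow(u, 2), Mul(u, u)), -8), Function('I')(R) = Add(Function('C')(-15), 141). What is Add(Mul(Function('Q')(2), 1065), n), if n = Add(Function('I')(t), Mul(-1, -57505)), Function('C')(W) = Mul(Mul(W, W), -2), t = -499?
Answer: 57196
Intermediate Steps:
Function('C')(W) = Mul(-2, Pow(W, 2)) (Function('C')(W) = Mul(Pow(W, 2), -2) = Mul(-2, Pow(W, 2)))
Function('I')(R) = -309 (Function('I')(R) = Add(Mul(-2, Pow(-15, 2)), 141) = Add(Mul(-2, 225), 141) = Add(-450, 141) = -309)
Function('Q')(u) = Add(-8, Mul(2, Pow(u, 2))) (Function('Q')(u) = Add(Add(Pow(u, 2), Pow(u, 2)), -8) = Add(Mul(2, Pow(u, 2)), -8) = Add(-8, Mul(2, Pow(u, 2))))
n = 57196 (n = Add(-309, Mul(-1, -57505)) = Add(-309, 57505) = 57196)
Add(Mul(Function('Q')(2), 1065), n) = Add(Mul(Add(-8, Mul(2, Pow(2, 2))), 1065), 57196) = Add(Mul(Add(-8, Mul(2, 4)), 1065), 57196) = Add(Mul(Add(-8, 8), 1065), 57196) = Add(Mul(0, 1065), 57196) = Add(0, 57196) = 57196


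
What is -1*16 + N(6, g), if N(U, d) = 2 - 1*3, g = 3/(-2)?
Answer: -17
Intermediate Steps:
g = -3/2 (g = 3*(-1/2) = -3/2 ≈ -1.5000)
N(U, d) = -1 (N(U, d) = 2 - 3 = -1)
-1*16 + N(6, g) = -1*16 - 1 = -16 - 1 = -17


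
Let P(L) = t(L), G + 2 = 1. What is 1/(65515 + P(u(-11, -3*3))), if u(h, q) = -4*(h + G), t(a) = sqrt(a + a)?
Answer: 65515/4292215129 - 4*sqrt(6)/4292215129 ≈ 1.5261e-5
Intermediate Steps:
G = -1 (G = -2 + 1 = -1)
t(a) = sqrt(2)*sqrt(a) (t(a) = sqrt(2*a) = sqrt(2)*sqrt(a))
u(h, q) = 4 - 4*h (u(h, q) = -4*(h - 1) = -4*(-1 + h) = 4 - 4*h)
P(L) = sqrt(2)*sqrt(L)
1/(65515 + P(u(-11, -3*3))) = 1/(65515 + sqrt(2)*sqrt(4 - 4*(-11))) = 1/(65515 + sqrt(2)*sqrt(4 + 44)) = 1/(65515 + sqrt(2)*sqrt(48)) = 1/(65515 + sqrt(2)*(4*sqrt(3))) = 1/(65515 + 4*sqrt(6))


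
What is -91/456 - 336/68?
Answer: -39851/7752 ≈ -5.1407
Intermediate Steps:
-91/456 - 336/68 = -91*1/456 - 336*1/68 = -91/456 - 84/17 = -39851/7752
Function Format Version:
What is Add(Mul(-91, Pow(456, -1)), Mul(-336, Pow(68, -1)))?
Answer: Rational(-39851, 7752) ≈ -5.1407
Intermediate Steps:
Add(Mul(-91, Pow(456, -1)), Mul(-336, Pow(68, -1))) = Add(Mul(-91, Rational(1, 456)), Mul(-336, Rational(1, 68))) = Add(Rational(-91, 456), Rational(-84, 17)) = Rational(-39851, 7752)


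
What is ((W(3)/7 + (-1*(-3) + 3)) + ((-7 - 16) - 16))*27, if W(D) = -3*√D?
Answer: -891 - 81*√3/7 ≈ -911.04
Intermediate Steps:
((W(3)/7 + (-1*(-3) + 3)) + ((-7 - 16) - 16))*27 = ((-3*√3/7 + (-1*(-3) + 3)) + ((-7 - 16) - 16))*27 = ((-3*√3*(⅐) + (3 + 3)) + (-23 - 16))*27 = ((-3*√3/7 + 6) - 39)*27 = ((6 - 3*√3/7) - 39)*27 = (-33 - 3*√3/7)*27 = -891 - 81*√3/7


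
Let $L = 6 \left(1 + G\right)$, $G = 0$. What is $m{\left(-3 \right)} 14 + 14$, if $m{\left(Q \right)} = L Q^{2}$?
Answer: $770$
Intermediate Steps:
$L = 6$ ($L = 6 \left(1 + 0\right) = 6 \cdot 1 = 6$)
$m{\left(Q \right)} = 6 Q^{2}$
$m{\left(-3 \right)} 14 + 14 = 6 \left(-3\right)^{2} \cdot 14 + 14 = 6 \cdot 9 \cdot 14 + 14 = 54 \cdot 14 + 14 = 756 + 14 = 770$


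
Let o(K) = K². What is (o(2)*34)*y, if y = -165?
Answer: -22440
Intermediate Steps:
(o(2)*34)*y = (2²*34)*(-165) = (4*34)*(-165) = 136*(-165) = -22440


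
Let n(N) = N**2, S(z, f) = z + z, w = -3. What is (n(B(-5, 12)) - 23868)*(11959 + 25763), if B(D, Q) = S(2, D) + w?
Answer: -900310974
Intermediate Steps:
S(z, f) = 2*z
B(D, Q) = 1 (B(D, Q) = 2*2 - 3 = 4 - 3 = 1)
(n(B(-5, 12)) - 23868)*(11959 + 25763) = (1**2 - 23868)*(11959 + 25763) = (1 - 23868)*37722 = -23867*37722 = -900310974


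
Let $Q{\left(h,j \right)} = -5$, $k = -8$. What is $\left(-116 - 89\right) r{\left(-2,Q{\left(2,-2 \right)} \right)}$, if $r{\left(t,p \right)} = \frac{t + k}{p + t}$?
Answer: $- \frac{2050}{7} \approx -292.86$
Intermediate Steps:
$r{\left(t,p \right)} = \frac{-8 + t}{p + t}$ ($r{\left(t,p \right)} = \frac{t - 8}{p + t} = \frac{-8 + t}{p + t}$)
$\left(-116 - 89\right) r{\left(-2,Q{\left(2,-2 \right)} \right)} = \left(-116 - 89\right) \frac{-8 - 2}{-5 - 2} = - 205 \frac{1}{-7} \left(-10\right) = - 205 \left(\left(- \frac{1}{7}\right) \left(-10\right)\right) = \left(-205\right) \frac{10}{7} = - \frac{2050}{7}$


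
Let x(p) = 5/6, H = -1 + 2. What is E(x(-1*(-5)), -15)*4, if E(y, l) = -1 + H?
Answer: 0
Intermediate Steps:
H = 1
x(p) = ⅚ (x(p) = 5*(⅙) = ⅚)
E(y, l) = 0 (E(y, l) = -1 + 1 = 0)
E(x(-1*(-5)), -15)*4 = 0*4 = 0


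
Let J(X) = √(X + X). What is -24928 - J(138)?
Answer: -24928 - 2*√69 ≈ -24945.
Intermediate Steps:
J(X) = √2*√X (J(X) = √(2*X) = √2*√X)
-24928 - J(138) = -24928 - √2*√138 = -24928 - 2*√69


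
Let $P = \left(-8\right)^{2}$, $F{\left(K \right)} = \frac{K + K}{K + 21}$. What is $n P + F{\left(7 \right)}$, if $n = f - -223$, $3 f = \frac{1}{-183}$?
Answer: $\frac{15671077}{1098} \approx 14272.0$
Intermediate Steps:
$f = - \frac{1}{549}$ ($f = \frac{1}{3 \left(-183\right)} = \frac{1}{3} \left(- \frac{1}{183}\right) = - \frac{1}{549} \approx -0.0018215$)
$F{\left(K \right)} = \frac{2 K}{21 + K}$
$n = \frac{122426}{549}$ ($n = - \frac{1}{549} - -223 = - \frac{1}{549} + 223 = \frac{122426}{549} \approx 223.0$)
$P = 64$
$n P + F{\left(7 \right)} = \frac{122426}{549} \cdot 64 + 2 \cdot 7 \frac{1}{21 + 7} = \frac{7835264}{549} + 2 \cdot 7 \cdot \frac{1}{28} = \frac{7835264}{549} + \frac{1}{2} = \frac{15671077}{1098}$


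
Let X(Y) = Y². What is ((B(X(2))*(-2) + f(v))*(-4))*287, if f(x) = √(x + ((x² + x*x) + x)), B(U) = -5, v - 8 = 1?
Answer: -11480 - 6888*√5 ≈ -26882.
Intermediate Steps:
v = 9 (v = 8 + 1 = 9)
f(x) = √(2*x + 2*x²) (f(x) = √(x + ((x² + x²) + x)) = √(x + (2*x² + x)) = √(x + (x + 2*x²)) = √(2*x + 2*x²))
((B(X(2))*(-2) + f(v))*(-4))*287 = ((-5*(-2) + √2*√(9*(1 + 9)))*(-4))*287 = ((10 + √2*√(9*10))*(-4))*287 = ((10 + √2*√90)*(-4))*287 = ((10 + √2*(3*√10))*(-4))*287 = ((10 + 6*√5)*(-4))*287 = (-40 - 24*√5)*287 = -11480 - 6888*√5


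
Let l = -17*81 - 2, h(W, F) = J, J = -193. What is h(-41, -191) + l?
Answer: -1572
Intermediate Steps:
h(W, F) = -193
l = -1379 (l = -1377 - 2 = -1379)
h(-41, -191) + l = -193 - 1379 = -1572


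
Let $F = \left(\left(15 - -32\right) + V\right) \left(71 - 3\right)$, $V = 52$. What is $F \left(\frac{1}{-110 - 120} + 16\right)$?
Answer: $\frac{12383514}{115} \approx 1.0768 \cdot 10^{5}$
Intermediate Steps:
$F = 6732$ ($F = \left(\left(15 - -32\right) + 52\right) \left(71 - 3\right) = \left(\left(15 + 32\right) + 52\right) 68 = \left(47 + 52\right) 68 = 99 \cdot 68 = 6732$)
$F \left(\frac{1}{-110 - 120} + 16\right) = 6732 \left(\frac{1}{-110 - 120} + 16\right) = 6732 \left(\frac{1}{-230} + 16\right) = 6732 \left(- \frac{1}{230} + 16\right) = 6732 \cdot \frac{3679}{230} = \frac{12383514}{115}$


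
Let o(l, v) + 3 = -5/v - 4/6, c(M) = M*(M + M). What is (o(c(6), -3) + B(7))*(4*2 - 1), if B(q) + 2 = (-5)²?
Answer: 147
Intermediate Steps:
c(M) = 2*M² (c(M) = M*(2*M) = 2*M²)
B(q) = 23 (B(q) = -2 + (-5)² = -2 + 25 = 23)
o(l, v) = -11/3 - 5/v (o(l, v) = -3 + (-5/v - 4/6) = -3 + (-5/v - 4*⅙) = -3 + (-5/v - ⅔) = -3 + (-⅔ - 5/v) = -11/3 - 5/v)
(o(c(6), -3) + B(7))*(4*2 - 1) = ((-11/3 - 5/(-3)) + 23)*(4*2 - 1) = ((-11/3 - 5*(-⅓)) + 23)*(8 - 1) = ((-11/3 + 5/3) + 23)*7 = (-2 + 23)*7 = 21*7 = 147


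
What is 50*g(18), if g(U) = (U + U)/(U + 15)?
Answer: 600/11 ≈ 54.545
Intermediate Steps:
g(U) = 2*U/(15 + U) (g(U) = (2*U)/(15 + U) = 2*U/(15 + U))
50*g(18) = 50*(2*18/(15 + 18)) = 50*(2*18/33) = 50*(2*18*(1/33)) = 50*(12/11) = 600/11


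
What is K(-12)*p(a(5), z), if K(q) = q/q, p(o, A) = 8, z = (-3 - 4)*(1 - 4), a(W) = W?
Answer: 8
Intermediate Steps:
z = 21 (z = -7*(-3) = 21)
K(q) = 1
K(-12)*p(a(5), z) = 1*8 = 8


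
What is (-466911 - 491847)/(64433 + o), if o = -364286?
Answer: 319586/99951 ≈ 3.1974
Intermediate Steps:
(-466911 - 491847)/(64433 + o) = (-466911 - 491847)/(64433 - 364286) = -958758/(-299853) = -958758*(-1/299853) = 319586/99951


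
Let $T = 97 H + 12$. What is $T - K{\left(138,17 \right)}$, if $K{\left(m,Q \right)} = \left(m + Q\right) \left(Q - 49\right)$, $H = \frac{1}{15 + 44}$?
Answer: $\frac{293445}{59} \approx 4973.6$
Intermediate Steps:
$H = \frac{1}{59} \approx 0.016949$
$K{\left(m,Q \right)} = \left(-49 + Q\right) \left(Q + m\right)$ ($K{\left(m,Q \right)} = \left(Q + m\right) \left(-49 + Q\right) = \left(-49 + Q\right) \left(Q + m\right)$)
$T = \frac{805}{59}$ ($T = 97 \cdot \frac{1}{59} + 12 = \frac{97}{59} + 12 = \frac{805}{59} \approx 13.644$)
$T - K{\left(138,17 \right)} = \frac{805}{59} - \left(17^{2} - 833 - 6762 + 17 \cdot 138\right) = \frac{805}{59} - \left(289 - 833 - 6762 + 2346\right) = \frac{805}{59} - -4960 = \frac{805}{59} + 4960 = \frac{293445}{59}$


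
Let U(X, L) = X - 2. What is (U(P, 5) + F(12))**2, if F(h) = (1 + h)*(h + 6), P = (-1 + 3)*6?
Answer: 59536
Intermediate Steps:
P = 12 (P = 2*6 = 12)
U(X, L) = -2 + X
F(h) = (1 + h)*(6 + h)
(U(P, 5) + F(12))**2 = ((-2 + 12) + (6 + 12**2 + 7*12))**2 = (10 + (6 + 144 + 84))**2 = (10 + 234)**2 = 244**2 = 59536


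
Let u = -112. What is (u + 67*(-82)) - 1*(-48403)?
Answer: 42797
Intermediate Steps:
(u + 67*(-82)) - 1*(-48403) = (-112 + 67*(-82)) - 1*(-48403) = (-112 - 5494) + 48403 = -5606 + 48403 = 42797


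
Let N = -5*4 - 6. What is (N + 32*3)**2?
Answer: 4900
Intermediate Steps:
N = -26 (N = -20 - 6 = -26)
(N + 32*3)**2 = (-26 + 32*3)**2 = (-26 + 96)**2 = 70**2 = 4900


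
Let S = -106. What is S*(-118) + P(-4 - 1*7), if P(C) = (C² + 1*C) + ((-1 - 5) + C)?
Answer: 12601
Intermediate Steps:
P(C) = -6 + C² + 2*C (P(C) = (C² + C) + (-6 + C) = (C + C²) + (-6 + C) = -6 + C² + 2*C)
S*(-118) + P(-4 - 1*7) = -106*(-118) + (-6 + (-4 - 1*7)² + 2*(-4 - 1*7)) = 12508 + (-6 + (-4 - 7)² + 2*(-4 - 7)) = 12508 + (-6 + (-11)² + 2*(-11)) = 12508 + (-6 + 121 - 22) = 12508 + 93 = 12601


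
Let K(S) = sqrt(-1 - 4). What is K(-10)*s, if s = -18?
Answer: -18*I*sqrt(5) ≈ -40.249*I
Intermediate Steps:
K(S) = I*sqrt(5) (K(S) = sqrt(-5) = I*sqrt(5))
K(-10)*s = (I*sqrt(5))*(-18) = -18*I*sqrt(5)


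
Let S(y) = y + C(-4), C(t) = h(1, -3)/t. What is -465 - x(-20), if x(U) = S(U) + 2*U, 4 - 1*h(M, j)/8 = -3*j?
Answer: -415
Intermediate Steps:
h(M, j) = 32 + 24*j (h(M, j) = 32 - (-24)*j = 32 + 24*j)
C(t) = -40/t (C(t) = (32 + 24*(-3))/t = (32 - 72)/t = -40/t)
S(y) = 10 + y (S(y) = y - 40/(-4) = y - 40*(-1/4) = y + 10 = 10 + y)
x(U) = 10 + 3*U (x(U) = (10 + U) + 2*U = 10 + 3*U)
-465 - x(-20) = -465 - (10 + 3*(-20)) = -465 - (10 - 60) = -465 - 1*(-50) = -465 + 50 = -415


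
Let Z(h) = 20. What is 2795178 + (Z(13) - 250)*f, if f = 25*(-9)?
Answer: 2846928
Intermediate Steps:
f = -225
2795178 + (Z(13) - 250)*f = 2795178 + (20 - 250)*(-225) = 2795178 - 230*(-225) = 2795178 + 51750 = 2846928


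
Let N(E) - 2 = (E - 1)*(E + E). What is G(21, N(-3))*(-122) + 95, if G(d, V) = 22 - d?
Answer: -27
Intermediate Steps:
N(E) = 2 + 2*E*(-1 + E) (N(E) = 2 + (E - 1)*(E + E) = 2 + (-1 + E)*(2*E) = 2 + 2*E*(-1 + E))
G(21, N(-3))*(-122) + 95 = (22 - 1*21)*(-122) + 95 = (22 - 21)*(-122) + 95 = 1*(-122) + 95 = -122 + 95 = -27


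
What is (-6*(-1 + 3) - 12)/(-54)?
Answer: 4/9 ≈ 0.44444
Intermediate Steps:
(-6*(-1 + 3) - 12)/(-54) = -(-6*2 - 12)/54 = -(-12 - 12)/54 = -1/54*(-24) = 4/9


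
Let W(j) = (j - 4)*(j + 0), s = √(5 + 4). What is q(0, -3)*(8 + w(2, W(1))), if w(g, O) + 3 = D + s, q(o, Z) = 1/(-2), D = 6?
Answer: -7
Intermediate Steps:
s = 3 (s = √9 = 3)
q(o, Z) = -½
W(j) = j*(-4 + j) (W(j) = (-4 + j)*j = j*(-4 + j))
w(g, O) = 6 (w(g, O) = -3 + (6 + 3) = -3 + 9 = 6)
q(0, -3)*(8 + w(2, W(1))) = -(8 + 6)/2 = -½*14 = -7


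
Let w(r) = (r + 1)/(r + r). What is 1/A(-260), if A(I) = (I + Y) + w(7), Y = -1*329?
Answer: -7/4119 ≈ -0.0016994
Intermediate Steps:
w(r) = (1 + r)/(2*r) (w(r) = (1 + r)/((2*r)) = (1 + r)*(1/(2*r)) = (1 + r)/(2*r))
Y = -329
A(I) = -2299/7 + I (A(I) = (I - 329) + (½)*(1 + 7)/7 = (-329 + I) + (½)*(⅐)*8 = (-329 + I) + 4/7 = -2299/7 + I)
1/A(-260) = 1/(-2299/7 - 260) = 1/(-4119/7) = -7/4119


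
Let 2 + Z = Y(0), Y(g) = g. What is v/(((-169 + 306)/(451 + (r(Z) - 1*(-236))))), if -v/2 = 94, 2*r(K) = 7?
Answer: -129814/137 ≈ -947.55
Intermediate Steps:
Z = -2 (Z = -2 + 0 = -2)
r(K) = 7/2 (r(K) = (1/2)*7 = 7/2)
v = -188 (v = -2*94 = -188)
v/(((-169 + 306)/(451 + (r(Z) - 1*(-236))))) = -188*(451 + (7/2 - 1*(-236)))/(-169 + 306) = -188/(137/(451 + (7/2 + 236))) = -188/(137/(451 + 479/2)) = -188/(137/(1381/2)) = -188/(137*(2/1381)) = -188/274/1381 = -188*1381/274 = -129814/137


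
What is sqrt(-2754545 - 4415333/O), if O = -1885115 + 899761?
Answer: I*sqrt(2674445381739628338)/985354 ≈ 1659.7*I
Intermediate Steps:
O = -985354
sqrt(-2754545 - 4415333/O) = sqrt(-2754545 - 4415333/(-985354)) = sqrt(-2754545 - 4415333*(-1/985354)) = sqrt(-2754545 + 4415333/985354) = sqrt(-2714197518597/985354) = I*sqrt(2674445381739628338)/985354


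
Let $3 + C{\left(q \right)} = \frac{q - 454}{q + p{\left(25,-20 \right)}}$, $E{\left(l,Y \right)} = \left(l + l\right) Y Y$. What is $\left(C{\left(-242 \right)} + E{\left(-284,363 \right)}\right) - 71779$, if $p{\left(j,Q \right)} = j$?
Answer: $- \frac{16256895862}{217} \approx -7.4917 \cdot 10^{7}$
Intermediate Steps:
$E{\left(l,Y \right)} = 2 l Y^{2}$
$C{\left(q \right)} = -3 + \frac{-454 + q}{25 + q}$ ($C{\left(q \right)} = -3 + \frac{q - 454}{q + 25} = -3 + \frac{-454 + q}{25 + q}$)
$\left(C{\left(-242 \right)} + E{\left(-284,363 \right)}\right) - 71779 = \left(\frac{-529 - -484}{25 - 242} + 2 \left(-284\right) 363^{2}\right) - 71779 = \left(\frac{-529 + 484}{-217} + 2 \left(-284\right) 131769\right) - 71779 = \left(\left(- \frac{1}{217}\right) \left(-45\right) - 74844792\right) - 71779 = \left(\frac{45}{217} - 74844792\right) - 71779 = - \frac{16241319819}{217} - 71779 = - \frac{16256895862}{217}$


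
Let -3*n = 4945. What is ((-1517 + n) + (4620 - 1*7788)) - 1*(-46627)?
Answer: 120881/3 ≈ 40294.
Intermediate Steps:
n = -4945/3 (n = -⅓*4945 = -4945/3 ≈ -1648.3)
((-1517 + n) + (4620 - 1*7788)) - 1*(-46627) = ((-1517 - 4945/3) + (4620 - 1*7788)) - 1*(-46627) = (-9496/3 + (4620 - 7788)) + 46627 = (-9496/3 - 3168) + 46627 = -19000/3 + 46627 = 120881/3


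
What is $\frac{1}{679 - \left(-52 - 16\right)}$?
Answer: $\frac{1}{747} \approx 0.0013387$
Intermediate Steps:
$\frac{1}{679 - \left(-52 - 16\right)} = \frac{1}{679 + \left(52 - -16\right)} = \frac{1}{679 + \left(52 + 16\right)} = \frac{1}{679 + 68} = \frac{1}{747}$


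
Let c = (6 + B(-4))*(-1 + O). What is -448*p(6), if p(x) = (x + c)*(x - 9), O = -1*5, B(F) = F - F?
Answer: -40320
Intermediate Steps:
B(F) = 0
O = -5
c = -36 (c = (6 + 0)*(-1 - 5) = 6*(-6) = -36)
p(x) = (-36 + x)*(-9 + x) (p(x) = (x - 36)*(x - 9) = (-36 + x)*(-9 + x))
-448*p(6) = -448*(324 + 6² - 45*6) = -448*(324 + 36 - 270) = -448*90 = -40320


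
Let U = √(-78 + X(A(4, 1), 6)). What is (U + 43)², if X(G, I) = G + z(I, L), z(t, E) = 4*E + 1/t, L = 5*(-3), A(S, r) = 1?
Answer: (258 + I*√4926)²/36 ≈ 1712.2 + 1006.0*I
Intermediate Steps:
L = -15
z(t, E) = 1/t + 4*E
X(G, I) = -60 + G + 1/I (X(G, I) = G + (1/I + 4*(-15)) = G + (1/I - 60) = G + (-60 + 1/I) = -60 + G + 1/I)
U = I*√4926/6 (U = √(-78 + (-60 + 1 + 1/6)) = √(-78 + (-60 + 1 + ⅙)) = √(-78 - 353/6) = √(-821/6) = I*√4926/6 ≈ 11.698*I)
(U + 43)² = (I*√4926/6 + 43)² = (43 + I*√4926/6)²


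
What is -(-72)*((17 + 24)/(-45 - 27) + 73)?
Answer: 5215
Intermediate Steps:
-(-72)*((17 + 24)/(-45 - 27) + 73) = -(-72)*(41/(-72) + 73) = -(-72)*(41*(-1/72) + 73) = -(-72)*(-41/72 + 73) = -(-72)*5215/72 = -8*(-5215/8) = 5215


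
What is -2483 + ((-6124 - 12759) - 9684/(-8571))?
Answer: -61039434/2857 ≈ -21365.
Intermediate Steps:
-2483 + ((-6124 - 12759) - 9684/(-8571)) = -2483 + (-18883 - 9684*(-1/8571)) = -2483 + (-18883 + 3228/2857) = -2483 - 53945503/2857 = -61039434/2857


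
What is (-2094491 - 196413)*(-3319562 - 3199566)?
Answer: 14934696411712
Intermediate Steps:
(-2094491 - 196413)*(-3319562 - 3199566) = -2290904*(-6519128) = 14934696411712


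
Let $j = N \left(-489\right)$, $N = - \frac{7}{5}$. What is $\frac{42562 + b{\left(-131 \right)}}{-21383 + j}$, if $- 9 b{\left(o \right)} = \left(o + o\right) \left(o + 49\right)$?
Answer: $- \frac{903935}{465714} \approx -1.941$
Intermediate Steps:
$N = - \frac{7}{5}$ ($N = \left(-7\right) \frac{1}{5} = - \frac{7}{5} \approx -1.4$)
$b{\left(o \right)} = - \frac{2 o \left(49 + o\right)}{9}$ ($b{\left(o \right)} = - \frac{\left(o + o\right) \left(o + 49\right)}{9} = - \frac{2 o \left(49 + o\right)}{9}$)
$j = \frac{3423}{5}$ ($j = \left(- \frac{7}{5}\right) \left(-489\right) = \frac{3423}{5} \approx 684.6$)
$\frac{42562 + b{\left(-131 \right)}}{-21383 + j} = \frac{42562 - - \frac{262 \left(49 - 131\right)}{9}}{-21383 + \frac{3423}{5}} = \frac{42562 - \left(- \frac{262}{9}\right) \left(-82\right)}{- \frac{103492}{5}} = \left(42562 - \frac{21484}{9}\right) \left(- \frac{5}{103492}\right) = \frac{361574}{9} \left(- \frac{5}{103492}\right) = - \frac{903935}{465714}$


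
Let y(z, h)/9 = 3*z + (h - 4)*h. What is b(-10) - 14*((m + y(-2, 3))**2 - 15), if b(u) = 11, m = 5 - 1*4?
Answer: -89379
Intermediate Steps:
m = 1 (m = 5 - 4 = 1)
y(z, h) = 27*z + 9*h*(-4 + h) (y(z, h) = 9*(3*z + (h - 4)*h) = 9*(3*z + (-4 + h)*h) = 9*(3*z + h*(-4 + h)) = 27*z + 9*h*(-4 + h))
b(-10) - 14*((m + y(-2, 3))**2 - 15) = 11 - 14*((1 + (-36*3 + 9*3**2 + 27*(-2)))**2 - 15) = 11 - 14*((1 + (-108 + 9*9 - 54))**2 - 15) = 11 - 14*((1 + (-108 + 81 - 54))**2 - 15) = 11 - 14*((1 - 81)**2 - 15) = 11 - 14*((-80)**2 - 15) = 11 - 14*(6400 - 15) = 11 - 14*6385 = 11 - 89390 = -89379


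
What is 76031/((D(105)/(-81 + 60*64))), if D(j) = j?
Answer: 13609549/5 ≈ 2.7219e+6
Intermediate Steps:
76031/((D(105)/(-81 + 60*64))) = 76031/((105/(-81 + 60*64))) = 76031/((105/(-81 + 3840))) = 76031/((105/3759)) = 76031/((105*(1/3759))) = 76031/(5/179) = 76031*(179/5) = 13609549/5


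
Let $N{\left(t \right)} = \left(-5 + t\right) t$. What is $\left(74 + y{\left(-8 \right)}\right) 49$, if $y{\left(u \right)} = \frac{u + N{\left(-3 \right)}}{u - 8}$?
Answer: $3577$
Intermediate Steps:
$N{\left(t \right)} = t \left(-5 + t\right)$
$y{\left(u \right)} = \frac{24 + u}{-8 + u}$ ($y{\left(u \right)} = \frac{u - 3 \left(-5 - 3\right)}{u - 8} = \frac{u - -24}{-8 + u} = \frac{u + 24}{-8 + u} = \frac{24 + u}{-8 + u}$)
$\left(74 + y{\left(-8 \right)}\right) 49 = \left(74 + \frac{24 - 8}{-8 - 8}\right) 49 = \left(74 + \frac{1}{-16} \cdot 16\right) 49 = \left(74 - 1\right) 49 = 73 \cdot 49 = 3577$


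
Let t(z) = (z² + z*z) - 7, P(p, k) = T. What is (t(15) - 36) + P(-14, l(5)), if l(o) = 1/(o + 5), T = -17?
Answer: 390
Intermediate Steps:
l(o) = 1/(5 + o)
P(p, k) = -17
t(z) = -7 + 2*z² (t(z) = (z² + z²) - 7 = 2*z² - 7 = -7 + 2*z²)
(t(15) - 36) + P(-14, l(5)) = ((-7 + 2*15²) - 36) - 17 = ((-7 + 2*225) - 36) - 17 = ((-7 + 450) - 36) - 17 = (443 - 36) - 17 = 407 - 17 = 390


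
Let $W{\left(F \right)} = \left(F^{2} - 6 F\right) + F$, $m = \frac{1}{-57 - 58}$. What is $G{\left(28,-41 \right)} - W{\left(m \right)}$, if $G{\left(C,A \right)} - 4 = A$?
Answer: $- \frac{489901}{13225} \approx -37.044$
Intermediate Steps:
$G{\left(C,A \right)} = 4 + A$
$m = - \frac{1}{115}$ ($m = \frac{1}{-115} = - \frac{1}{115} \approx -0.0086956$)
$W{\left(F \right)} = F^{2} - 5 F$
$G{\left(28,-41 \right)} - W{\left(m \right)} = \left(4 - 41\right) - - \frac{-5 - \frac{1}{115}}{115} = -37 - \left(- \frac{1}{115}\right) \left(- \frac{576}{115}\right) = -37 - \frac{576}{13225} = - \frac{489901}{13225}$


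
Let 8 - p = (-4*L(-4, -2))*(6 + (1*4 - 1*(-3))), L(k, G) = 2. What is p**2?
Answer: 12544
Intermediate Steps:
p = 112 (p = 8 - (-4*2)*(6 + (1*4 - 1*(-3))) = 8 - (-8)*(6 + (4 + 3)) = 8 - (-8)*(6 + 7) = 8 - (-8)*13 = 8 - 1*(-104) = 8 + 104 = 112)
p**2 = 112**2 = 12544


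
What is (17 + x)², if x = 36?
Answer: 2809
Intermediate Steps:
(17 + x)² = (17 + 36)² = 53² = 2809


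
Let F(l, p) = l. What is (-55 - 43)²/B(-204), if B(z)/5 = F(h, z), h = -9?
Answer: -9604/45 ≈ -213.42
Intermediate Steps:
B(z) = -45 (B(z) = 5*(-9) = -45)
(-55 - 43)²/B(-204) = (-55 - 43)²/(-45) = (-98)²*(-1/45) = 9604*(-1/45) = -9604/45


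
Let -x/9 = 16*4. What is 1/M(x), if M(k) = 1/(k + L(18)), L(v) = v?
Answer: -558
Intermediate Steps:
x = -576 (x = -144*4 = -9*64 = -576)
M(k) = 1/(18 + k) (M(k) = 1/(k + 18) = 1/(18 + k))
1/M(x) = 1/(1/(18 - 576)) = 1/(1/(-558)) = 1/(-1/558) = -558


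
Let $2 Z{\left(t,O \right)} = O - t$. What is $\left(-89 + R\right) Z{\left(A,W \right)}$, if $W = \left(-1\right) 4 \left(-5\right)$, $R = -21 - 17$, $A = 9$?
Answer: $- \frac{1397}{2} \approx -698.5$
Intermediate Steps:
$R = -38$
$W = 20$ ($W = \left(-4\right) \left(-5\right) = 20$)
$Z{\left(t,O \right)} = \frac{O}{2} - \frac{t}{2}$ ($Z{\left(t,O \right)} = \frac{O - t}{2} = \frac{O}{2} - \frac{t}{2}$)
$\left(-89 + R\right) Z{\left(A,W \right)} = \left(-89 - 38\right) \left(\frac{1}{2} \cdot 20 - \frac{9}{2}\right) = - 127 \left(10 - \frac{9}{2}\right) = \left(-127\right) \frac{11}{2} = - \frac{1397}{2}$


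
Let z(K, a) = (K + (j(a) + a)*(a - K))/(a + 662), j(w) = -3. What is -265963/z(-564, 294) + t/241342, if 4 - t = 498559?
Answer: -30743982756523/30060835494 ≈ -1022.7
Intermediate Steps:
t = -498555 (t = 4 - 1*498559 = 4 - 498559 = -498555)
z(K, a) = (K + (-3 + a)*(a - K))/(662 + a) (z(K, a) = (K + (-3 + a)*(a - K))/(a + 662) = (K + (-3 + a)*(a - K))/(662 + a))
-265963/z(-564, 294) + t/241342 = -265963*(662 + 294)/(294² - 3*294 + 4*(-564) - 1*(-564)*294) - 498555/241342 = -265963*956/(86436 - 882 - 2256 + 165816) - 498555*1/241342 = -265963/((1/956)*249114) - 498555/241342 = -265963/124557/478 - 498555/241342 = -265963*478/124557 - 498555/241342 = -127130314/124557 - 498555/241342 = -30743982756523/30060835494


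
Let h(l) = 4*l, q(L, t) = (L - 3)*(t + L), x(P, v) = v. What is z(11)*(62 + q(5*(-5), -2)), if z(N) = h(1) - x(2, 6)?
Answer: -1636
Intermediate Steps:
q(L, t) = (-3 + L)*(L + t)
z(N) = -2 (z(N) = 4*1 - 1*6 = 4 - 6 = -2)
z(11)*(62 + q(5*(-5), -2)) = -2*(62 + ((5*(-5))**2 - 15*(-5) - 3*(-2) + (5*(-5))*(-2))) = -2*(62 + ((-25)**2 - 3*(-25) + 6 - 25*(-2))) = -2*(62 + (625 + 75 + 6 + 50)) = -2*(62 + 756) = -2*818 = -1636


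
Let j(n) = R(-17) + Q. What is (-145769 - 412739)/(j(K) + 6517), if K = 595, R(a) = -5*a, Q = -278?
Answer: -139627/1581 ≈ -88.316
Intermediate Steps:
j(n) = -193 (j(n) = -5*(-17) - 278 = 85 - 278 = -193)
(-145769 - 412739)/(j(K) + 6517) = (-145769 - 412739)/(-193 + 6517) = -558508/6324 = -558508*1/6324 = -139627/1581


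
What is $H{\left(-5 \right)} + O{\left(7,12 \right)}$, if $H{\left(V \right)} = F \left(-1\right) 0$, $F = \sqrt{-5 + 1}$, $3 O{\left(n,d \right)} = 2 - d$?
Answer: $- \frac{10}{3} \approx -3.3333$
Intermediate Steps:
$O{\left(n,d \right)} = \frac{2}{3} - \frac{d}{3}$ ($O{\left(n,d \right)} = \frac{2 - d}{3} = \frac{2}{3} - \frac{d}{3}$)
$F = 2 i$ ($F = \sqrt{-4} = 2 i \approx 2.0 i$)
$H{\left(V \right)} = 0$ ($H{\left(V \right)} = 2 i \left(-1\right) 0 = - 2 i 0 = 0$)
$H{\left(-5 \right)} + O{\left(7,12 \right)} = 0 + \left(\frac{2}{3} - 4\right) = 0 - \frac{10}{3} = - \frac{10}{3}$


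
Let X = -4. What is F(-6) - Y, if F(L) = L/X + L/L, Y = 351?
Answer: -697/2 ≈ -348.50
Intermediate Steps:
F(L) = 1 - L/4 (F(L) = L/(-4) + L/L = L*(-¼) + 1 = -L/4 + 1 = 1 - L/4)
F(-6) - Y = (1 - ¼*(-6)) - 1*351 = (1 + 3/2) - 351 = 5/2 - 351 = -697/2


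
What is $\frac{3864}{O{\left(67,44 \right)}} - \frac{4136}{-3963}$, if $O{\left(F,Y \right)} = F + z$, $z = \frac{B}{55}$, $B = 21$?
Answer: $\frac{428772388}{7343439} \approx 58.388$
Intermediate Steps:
$z = \frac{21}{55} \approx 0.38182$
$O{\left(F,Y \right)} = \frac{21}{55} + F$ ($O{\left(F,Y \right)} = F + \frac{21}{55} = \frac{21}{55} + F$)
$\frac{3864}{O{\left(67,44 \right)}} - \frac{4136}{-3963} = \frac{3864}{\frac{21}{55} + 67} - \frac{4136}{-3963} = \frac{3864}{\frac{3706}{55}} - - \frac{4136}{3963} = 3864 \cdot \frac{55}{3706} + \frac{4136}{3963} = \frac{106260}{1853} + \frac{4136}{3963} = \frac{428772388}{7343439}$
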